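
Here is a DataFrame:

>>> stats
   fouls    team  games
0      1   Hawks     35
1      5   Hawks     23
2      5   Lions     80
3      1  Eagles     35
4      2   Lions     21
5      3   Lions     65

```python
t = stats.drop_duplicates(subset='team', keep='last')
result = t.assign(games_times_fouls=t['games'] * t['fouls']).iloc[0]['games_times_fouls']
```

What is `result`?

115

drop duplicate team (keep=last):
   fouls    team  games
1      5   Hawks     23
3      1  Eagles     35
5      3   Lions     65
add column games_times_fouls = t['games'] * t['fouls']:
   fouls    team  games  games_times_fouls
1      5   Hawks     23                115
3      1  Eagles     35                 35
5      3   Lions     65                195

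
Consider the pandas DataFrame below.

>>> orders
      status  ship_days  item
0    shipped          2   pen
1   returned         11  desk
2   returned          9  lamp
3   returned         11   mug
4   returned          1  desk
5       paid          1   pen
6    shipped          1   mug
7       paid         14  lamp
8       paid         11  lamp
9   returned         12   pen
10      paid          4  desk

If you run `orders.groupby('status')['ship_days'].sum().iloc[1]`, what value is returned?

group by status, sum of ship_days:
status
paid        30
returned    44
shipped      3
Name: ship_days, dtype: int64
Hence 44.

44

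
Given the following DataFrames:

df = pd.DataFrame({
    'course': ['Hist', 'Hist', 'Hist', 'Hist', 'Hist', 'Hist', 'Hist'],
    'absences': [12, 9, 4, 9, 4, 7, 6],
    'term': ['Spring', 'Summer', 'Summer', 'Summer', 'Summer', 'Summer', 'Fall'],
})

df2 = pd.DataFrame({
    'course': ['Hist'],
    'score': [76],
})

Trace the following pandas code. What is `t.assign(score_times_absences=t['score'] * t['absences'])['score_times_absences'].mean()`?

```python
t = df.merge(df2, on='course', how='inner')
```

553.714285714

merge on 'course' (how='inner') → 7 rows:
  course  absences    term  score
0   Hist        12  Spring     76
1   Hist         9  Summer     76
2   Hist         4  Summer     76
3   Hist         9  Summer     76
4   Hist         4  Summer     76
5   Hist         7  Summer     76
6   Hist         6    Fall     76
add column score_times_absences = t['score'] * t['absences']:
  course  absences    term  score  score_times_absences
0   Hist        12  Spring     76                   912
1   Hist         9  Summer     76                   684
2   Hist         4  Summer     76                   304
3   Hist         9  Summer     76                   684
4   Hist         4  Summer     76                   304
5   Hist         7  Summer     76                   532
6   Hist         6    Fall     76                   456
So mean() = 553.714285714.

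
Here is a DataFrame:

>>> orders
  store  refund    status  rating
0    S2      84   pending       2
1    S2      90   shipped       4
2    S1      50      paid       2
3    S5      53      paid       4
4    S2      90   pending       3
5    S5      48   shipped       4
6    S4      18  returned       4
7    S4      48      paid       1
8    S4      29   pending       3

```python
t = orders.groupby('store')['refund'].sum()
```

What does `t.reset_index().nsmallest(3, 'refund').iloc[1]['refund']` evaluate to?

group by store, sum of refund:
store
S1     50
S2    264
S4     95
S5    101
Name: refund, dtype: int64
reset_index():
  store  refund
0    S1      50
1    S2     264
2    S4      95
3    S5     101
take 3 rows with smallest refund:
  store  refund
0    S1      50
2    S4      95
3    S5     101
The value at position 1, column 'refund' is 95.

95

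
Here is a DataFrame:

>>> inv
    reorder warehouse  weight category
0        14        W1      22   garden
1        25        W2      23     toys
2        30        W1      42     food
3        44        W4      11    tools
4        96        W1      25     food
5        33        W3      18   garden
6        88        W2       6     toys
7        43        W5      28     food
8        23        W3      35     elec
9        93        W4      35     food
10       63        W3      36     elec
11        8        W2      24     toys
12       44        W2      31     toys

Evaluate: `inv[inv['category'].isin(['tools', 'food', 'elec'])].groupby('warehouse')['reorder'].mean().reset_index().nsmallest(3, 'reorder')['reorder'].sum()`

149.0

filter rows where category in ['tools', 'food', 'elec']:
    reorder warehouse  weight category
2        30        W1      42     food
3        44        W4      11    tools
4        96        W1      25     food
7        43        W5      28     food
8        23        W3      35     elec
9        93        W4      35     food
10       63        W3      36     elec
group by warehouse, mean of reorder:
warehouse
W1    63.0
W3    43.0
W4    68.5
W5    43.0
Name: reorder, dtype: float64
reset_index():
  warehouse  reorder
0        W1     63.0
1        W3     43.0
2        W4     68.5
3        W5     43.0
take 3 rows with smallest reorder:
  warehouse  reorder
1        W3     43.0
3        W5     43.0
0        W1     63.0
Hence 149.0.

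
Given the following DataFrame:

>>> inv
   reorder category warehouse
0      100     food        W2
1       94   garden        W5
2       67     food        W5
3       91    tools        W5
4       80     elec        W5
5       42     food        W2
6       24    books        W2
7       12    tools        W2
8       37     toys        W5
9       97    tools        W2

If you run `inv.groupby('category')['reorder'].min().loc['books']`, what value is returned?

group by category, min of reorder:
category
books     24
elec      80
food      42
garden    94
tools     12
toys      37
Name: reorder, dtype: int64

24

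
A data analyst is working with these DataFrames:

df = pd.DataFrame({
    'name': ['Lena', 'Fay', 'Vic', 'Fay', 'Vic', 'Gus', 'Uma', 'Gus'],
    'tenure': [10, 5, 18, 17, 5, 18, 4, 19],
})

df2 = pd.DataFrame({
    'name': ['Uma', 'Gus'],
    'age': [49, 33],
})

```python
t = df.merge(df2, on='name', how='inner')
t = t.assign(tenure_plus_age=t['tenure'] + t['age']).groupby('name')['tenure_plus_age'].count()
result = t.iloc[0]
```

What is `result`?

2

merge on 'name' (how='inner') → 3 rows:
  name  tenure  age
0  Gus      18   33
1  Uma       4   49
2  Gus      19   33
add column tenure_plus_age = t['tenure'] + t['age']:
  name  tenure  age  tenure_plus_age
0  Gus      18   33               51
1  Uma       4   49               53
2  Gus      19   33               52
group by name, count of tenure_plus_age:
name
Gus    2
Uma    1
Name: tenure_plus_age, dtype: int64
Taking the value at position 0 gives 2.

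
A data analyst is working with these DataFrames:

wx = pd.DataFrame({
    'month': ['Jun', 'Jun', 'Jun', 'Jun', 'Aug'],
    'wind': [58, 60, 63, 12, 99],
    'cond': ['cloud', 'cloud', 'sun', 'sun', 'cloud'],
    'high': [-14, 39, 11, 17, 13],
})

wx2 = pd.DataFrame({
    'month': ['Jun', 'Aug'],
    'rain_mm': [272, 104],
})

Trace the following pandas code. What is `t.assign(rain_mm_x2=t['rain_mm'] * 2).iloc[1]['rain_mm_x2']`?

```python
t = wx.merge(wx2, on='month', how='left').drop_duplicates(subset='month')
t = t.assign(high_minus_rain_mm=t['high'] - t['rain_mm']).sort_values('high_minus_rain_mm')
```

merge on 'month' (how='left') → 5 rows:
  month  wind   cond  high  rain_mm
0   Jun    58  cloud   -14      272
1   Jun    60  cloud    39      272
2   Jun    63    sun    11      272
3   Jun    12    sun    17      272
4   Aug    99  cloud    13      104
drop duplicate month (keep=first):
  month  wind   cond  high  rain_mm
0   Jun    58  cloud   -14      272
4   Aug    99  cloud    13      104
add column high_minus_rain_mm = t['high'] - t['rain_mm']:
  month  wind   cond  high  rain_mm  high_minus_rain_mm
0   Jun    58  cloud   -14      272                -286
4   Aug    99  cloud    13      104                 -91
sort by high_minus_rain_mm:
  month  wind   cond  high  rain_mm  high_minus_rain_mm
0   Jun    58  cloud   -14      272                -286
4   Aug    99  cloud    13      104                 -91
add column rain_mm_x2 = t['rain_mm'] * 2:
  month  wind   cond  high  rain_mm  high_minus_rain_mm  rain_mm_x2
0   Jun    58  cloud   -14      272                -286         544
4   Aug    99  cloud    13      104                 -91         208
Then the value at position 1, column 'rain_mm_x2': 208

208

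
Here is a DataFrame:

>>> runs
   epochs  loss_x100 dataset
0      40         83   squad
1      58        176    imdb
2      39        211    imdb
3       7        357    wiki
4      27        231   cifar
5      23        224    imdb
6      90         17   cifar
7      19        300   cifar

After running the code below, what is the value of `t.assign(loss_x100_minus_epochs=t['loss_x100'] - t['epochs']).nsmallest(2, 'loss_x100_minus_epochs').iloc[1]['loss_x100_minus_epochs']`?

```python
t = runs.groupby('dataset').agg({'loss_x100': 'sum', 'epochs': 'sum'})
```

group by dataset: sum(loss_x100), sum(epochs):
         loss_x100  epochs
dataset                   
cifar          548     136
imdb           611     120
squad           83      40
wiki           357       7
add column loss_x100_minus_epochs = t['loss_x100'] - t['epochs']:
         loss_x100  epochs  loss_x100_minus_epochs
dataset                                           
cifar          548     136                     412
imdb           611     120                     491
squad           83      40                      43
wiki           357       7                     350
take 2 rows with smallest loss_x100_minus_epochs:
         loss_x100  epochs  loss_x100_minus_epochs
dataset                                           
squad           83      40                      43
wiki           357       7                     350
Reading off the value at position 1, column 'loss_x100_minus_epochs', we get 350.

350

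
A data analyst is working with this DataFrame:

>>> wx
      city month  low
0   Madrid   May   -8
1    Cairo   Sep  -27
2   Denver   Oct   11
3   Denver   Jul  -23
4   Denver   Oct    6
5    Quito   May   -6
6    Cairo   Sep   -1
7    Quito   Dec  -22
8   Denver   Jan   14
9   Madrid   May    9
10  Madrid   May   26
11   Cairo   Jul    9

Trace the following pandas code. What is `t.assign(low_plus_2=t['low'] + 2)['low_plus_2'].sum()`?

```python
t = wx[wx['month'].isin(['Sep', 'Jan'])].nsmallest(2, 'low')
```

filter rows where month in ['Sep', 'Jan']:
     city month  low
1   Cairo   Sep  -27
6   Cairo   Sep   -1
8  Denver   Jan   14
take 2 rows with smallest low:
    city month  low
1  Cairo   Sep  -27
6  Cairo   Sep   -1
add column low_plus_2 = t['low'] + 2:
    city month  low  low_plus_2
1  Cairo   Sep  -27         -25
6  Cairo   Sep   -1           1

-24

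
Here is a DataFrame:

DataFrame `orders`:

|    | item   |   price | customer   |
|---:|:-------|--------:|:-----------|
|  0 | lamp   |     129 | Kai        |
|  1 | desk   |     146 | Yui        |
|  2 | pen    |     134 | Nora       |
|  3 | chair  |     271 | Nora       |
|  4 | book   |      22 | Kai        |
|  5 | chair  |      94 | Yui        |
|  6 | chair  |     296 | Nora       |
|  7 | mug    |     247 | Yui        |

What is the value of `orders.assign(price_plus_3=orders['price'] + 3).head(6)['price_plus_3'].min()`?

add column price_plus_3 = orders['price'] + 3:
    item  price customer  price_plus_3
0   lamp    129      Kai           132
1   desk    146      Yui           149
2    pen    134     Nora           137
3  chair    271     Nora           274
4   book     22      Kai            25
5  chair     94      Yui            97
6  chair    296     Nora           299
7    mug    247      Yui           250
take first 6 rows:
    item  price customer  price_plus_3
0   lamp    129      Kai           132
1   desk    146      Yui           149
2    pen    134     Nora           137
3  chair    271     Nora           274
4   book     22      Kai            25
5  chair     94      Yui            97
Finally, min of column 'price_plus_3' = 25.

25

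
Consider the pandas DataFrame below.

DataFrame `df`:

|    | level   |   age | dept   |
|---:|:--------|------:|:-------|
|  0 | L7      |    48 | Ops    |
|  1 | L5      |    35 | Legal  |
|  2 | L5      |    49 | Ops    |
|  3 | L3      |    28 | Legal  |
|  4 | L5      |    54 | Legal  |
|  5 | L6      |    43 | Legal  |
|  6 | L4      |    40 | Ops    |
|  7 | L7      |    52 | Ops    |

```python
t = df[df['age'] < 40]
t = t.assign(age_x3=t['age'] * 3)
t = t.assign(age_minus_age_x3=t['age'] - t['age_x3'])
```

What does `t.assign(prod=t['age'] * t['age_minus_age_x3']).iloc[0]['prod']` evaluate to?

filter rows where age < 40:
  level  age   dept
1    L5   35  Legal
3    L3   28  Legal
add column age_x3 = t['age'] * 3:
  level  age   dept  age_x3
1    L5   35  Legal     105
3    L3   28  Legal      84
add column age_minus_age_x3 = t['age'] - t['age_x3']:
  level  age   dept  age_x3  age_minus_age_x3
1    L5   35  Legal     105               -70
3    L3   28  Legal      84               -56
add column prod = t['age'] * t['age_minus_age_x3']:
  level  age   dept  age_x3  age_minus_age_x3  prod
1    L5   35  Legal     105               -70 -2450
3    L3   28  Legal      84               -56 -1568
Finally, value at position 0, column 'prod' = -2450.

-2450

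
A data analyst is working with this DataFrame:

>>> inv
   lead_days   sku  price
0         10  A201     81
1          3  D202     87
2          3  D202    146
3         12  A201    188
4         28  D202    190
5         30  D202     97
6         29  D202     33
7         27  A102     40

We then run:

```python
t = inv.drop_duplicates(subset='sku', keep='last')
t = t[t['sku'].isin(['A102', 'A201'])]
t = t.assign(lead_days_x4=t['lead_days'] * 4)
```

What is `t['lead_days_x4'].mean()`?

78.0

drop duplicate sku (keep=last):
   lead_days   sku  price
3         12  A201    188
6         29  D202     33
7         27  A102     40
filter rows where sku in ['A102', 'A201']:
   lead_days   sku  price
3         12  A201    188
7         27  A102     40
add column lead_days_x4 = t['lead_days'] * 4:
   lead_days   sku  price  lead_days_x4
3         12  A201    188            48
7         27  A102     40           108
Then the mean of column 'lead_days_x4': 78.0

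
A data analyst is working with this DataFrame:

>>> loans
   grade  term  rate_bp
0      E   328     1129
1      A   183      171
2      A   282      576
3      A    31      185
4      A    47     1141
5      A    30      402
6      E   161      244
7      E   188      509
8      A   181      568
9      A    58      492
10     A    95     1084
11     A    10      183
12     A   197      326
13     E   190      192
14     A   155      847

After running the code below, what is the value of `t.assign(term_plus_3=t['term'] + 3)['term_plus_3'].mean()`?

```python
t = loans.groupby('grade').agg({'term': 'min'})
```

88.5

group by grade, min of term:
       term
grade      
A        10
E       161
add column term_plus_3 = t['term'] + 3:
       term  term_plus_3
grade                   
A        10           13
E       161          164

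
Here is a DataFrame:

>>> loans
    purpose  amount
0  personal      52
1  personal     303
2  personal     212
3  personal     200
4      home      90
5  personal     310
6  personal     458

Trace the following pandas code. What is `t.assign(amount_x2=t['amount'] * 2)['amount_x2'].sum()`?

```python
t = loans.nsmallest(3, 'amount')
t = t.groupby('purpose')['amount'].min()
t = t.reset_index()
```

284

take 3 rows with smallest amount:
    purpose  amount
0  personal      52
4      home      90
3  personal     200
group by purpose, min of amount:
purpose
home        90
personal    52
Name: amount, dtype: int64
reset_index():
    purpose  amount
0      home      90
1  personal      52
add column amount_x2 = t['amount'] * 2:
    purpose  amount  amount_x2
0      home      90        180
1  personal      52        104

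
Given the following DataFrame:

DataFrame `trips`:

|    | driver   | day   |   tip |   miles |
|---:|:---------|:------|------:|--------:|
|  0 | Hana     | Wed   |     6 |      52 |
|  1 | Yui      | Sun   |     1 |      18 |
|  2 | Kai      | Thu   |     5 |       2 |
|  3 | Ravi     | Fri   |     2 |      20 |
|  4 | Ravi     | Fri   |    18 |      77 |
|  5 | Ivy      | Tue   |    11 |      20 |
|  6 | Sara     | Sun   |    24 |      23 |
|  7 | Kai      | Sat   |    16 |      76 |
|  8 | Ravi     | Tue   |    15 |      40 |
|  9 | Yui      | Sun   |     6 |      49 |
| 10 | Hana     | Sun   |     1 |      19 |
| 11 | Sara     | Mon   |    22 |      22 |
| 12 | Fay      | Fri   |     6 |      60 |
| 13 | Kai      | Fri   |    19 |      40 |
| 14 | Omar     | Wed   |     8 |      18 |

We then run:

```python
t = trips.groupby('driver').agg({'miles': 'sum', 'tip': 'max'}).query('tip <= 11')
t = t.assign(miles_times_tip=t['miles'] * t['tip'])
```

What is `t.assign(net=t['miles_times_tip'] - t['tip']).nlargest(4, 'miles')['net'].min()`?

209

group by driver: sum(miles), max(tip):
        miles  tip
driver            
Fay        60    6
Hana       71    6
Ivy        20   11
Kai       118   19
Omar       18    8
Ravi      137   18
Sara       45   24
Yui        67    6
filter rows where tip <= 11:
        miles  tip
driver            
Fay        60    6
Hana       71    6
Ivy        20   11
Omar       18    8
Yui        67    6
add column miles_times_tip = t['miles'] * t['tip']:
        miles  tip  miles_times_tip
driver                             
Fay        60    6              360
Hana       71    6              426
Ivy        20   11              220
Omar       18    8              144
Yui        67    6              402
add column net = t['miles_times_tip'] - t['tip']:
        miles  tip  miles_times_tip  net
driver                                  
Fay        60    6              360  354
Hana       71    6              426  420
Ivy        20   11              220  209
Omar       18    8              144  136
Yui        67    6              402  396
take 4 rows with largest miles:
        miles  tip  miles_times_tip  net
driver                                  
Hana       71    6              426  420
Yui        67    6              402  396
Fay        60    6              360  354
Ivy        20   11              220  209
Then the min of column 'net': 209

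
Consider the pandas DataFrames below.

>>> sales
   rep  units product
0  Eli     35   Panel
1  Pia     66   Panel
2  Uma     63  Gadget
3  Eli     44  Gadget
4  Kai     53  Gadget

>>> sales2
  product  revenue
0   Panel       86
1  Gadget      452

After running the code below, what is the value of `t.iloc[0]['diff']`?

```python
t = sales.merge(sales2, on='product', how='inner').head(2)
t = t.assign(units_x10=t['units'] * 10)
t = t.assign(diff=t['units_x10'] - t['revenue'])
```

merge on 'product' (how='inner') → 5 rows:
   rep  units product  revenue
0  Eli     35   Panel       86
1  Pia     66   Panel       86
2  Uma     63  Gadget      452
3  Eli     44  Gadget      452
4  Kai     53  Gadget      452
take first 2 rows:
   rep  units product  revenue
0  Eli     35   Panel       86
1  Pia     66   Panel       86
add column units_x10 = t['units'] * 10:
   rep  units product  revenue  units_x10
0  Eli     35   Panel       86        350
1  Pia     66   Panel       86        660
add column diff = t['units_x10'] - t['revenue']:
   rep  units product  revenue  units_x10  diff
0  Eli     35   Panel       86        350   264
1  Pia     66   Panel       86        660   574

264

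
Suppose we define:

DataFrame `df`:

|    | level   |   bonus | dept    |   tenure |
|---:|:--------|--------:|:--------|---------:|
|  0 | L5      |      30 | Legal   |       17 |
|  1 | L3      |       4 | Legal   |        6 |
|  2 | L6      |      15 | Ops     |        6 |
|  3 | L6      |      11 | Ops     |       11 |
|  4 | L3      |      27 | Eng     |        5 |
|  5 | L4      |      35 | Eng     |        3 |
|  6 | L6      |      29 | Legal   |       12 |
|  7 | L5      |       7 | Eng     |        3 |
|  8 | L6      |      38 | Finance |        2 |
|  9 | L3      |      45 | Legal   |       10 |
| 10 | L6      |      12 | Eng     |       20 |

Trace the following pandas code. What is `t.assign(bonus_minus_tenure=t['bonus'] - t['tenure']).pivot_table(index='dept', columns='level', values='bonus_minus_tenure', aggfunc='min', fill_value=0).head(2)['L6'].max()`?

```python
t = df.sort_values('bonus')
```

sort by bonus:
   level  bonus     dept  tenure
1     L3      4    Legal       6
7     L5      7      Eng       3
3     L6     11      Ops      11
10    L6     12      Eng      20
2     L6     15      Ops       6
4     L3     27      Eng       5
6     L6     29    Legal      12
0     L5     30    Legal      17
5     L4     35      Eng       3
8     L6     38  Finance       2
9     L3     45    Legal      10
add column bonus_minus_tenure = t['bonus'] - t['tenure']:
   level  bonus     dept  tenure  bonus_minus_tenure
1     L3      4    Legal       6                  -2
7     L5      7      Eng       3                   4
3     L6     11      Ops      11                   0
10    L6     12      Eng      20                  -8
2     L6     15      Ops       6                   9
4     L3     27      Eng       5                  22
6     L6     29    Legal      12                  17
0     L5     30    Legal      17                  13
5     L4     35      Eng       3                  32
8     L6     38  Finance       2                  36
9     L3     45    Legal      10                  35
pivot: rows=dept, cols=level, min(bonus_minus_tenure):
level    L3  L4  L5  L6
dept                   
Eng      22  32   4  -8
Finance   0   0   0  36
Legal    -2   0  13  17
Ops       0   0   0   0
take first 2 rows:
level    L3  L4  L5  L6
dept                   
Eng      22  32   4  -8
Finance   0   0   0  36
max of column 'L6' → 36

36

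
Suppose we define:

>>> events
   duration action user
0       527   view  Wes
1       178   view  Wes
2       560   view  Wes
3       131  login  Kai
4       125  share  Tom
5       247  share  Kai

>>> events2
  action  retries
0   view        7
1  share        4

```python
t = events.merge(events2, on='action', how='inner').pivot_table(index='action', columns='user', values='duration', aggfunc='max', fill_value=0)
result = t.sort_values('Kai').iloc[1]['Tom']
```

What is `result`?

merge on 'action' (how='inner') → 5 rows:
   duration action user  retries
0       527   view  Wes        7
1       178   view  Wes        7
2       560   view  Wes        7
3       125  share  Tom        4
4       247  share  Kai        4
pivot: rows=action, cols=user, max(duration):
user    Kai  Tom  Wes
action               
share   247  125    0
view      0    0  560
sort by Kai:
user    Kai  Tom  Wes
action               
view      0    0  560
share   247  125    0
Taking the value at position 1, column 'Tom' gives 125.

125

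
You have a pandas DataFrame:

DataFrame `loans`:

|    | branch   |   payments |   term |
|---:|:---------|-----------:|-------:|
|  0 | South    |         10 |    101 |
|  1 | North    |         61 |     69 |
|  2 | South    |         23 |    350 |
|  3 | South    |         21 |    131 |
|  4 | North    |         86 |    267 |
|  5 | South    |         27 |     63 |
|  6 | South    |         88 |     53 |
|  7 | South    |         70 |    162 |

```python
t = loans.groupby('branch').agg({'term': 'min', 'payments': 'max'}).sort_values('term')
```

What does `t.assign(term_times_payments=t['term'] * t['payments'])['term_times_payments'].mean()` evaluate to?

5299.0

group by branch: min(term), max(payments):
        term  payments
branch                
North     69        86
South     53        88
sort by term:
        term  payments
branch                
South     53        88
North     69        86
add column term_times_payments = t['term'] * t['payments']:
        term  payments  term_times_payments
branch                                     
South     53        88                 4664
North     69        86                 5934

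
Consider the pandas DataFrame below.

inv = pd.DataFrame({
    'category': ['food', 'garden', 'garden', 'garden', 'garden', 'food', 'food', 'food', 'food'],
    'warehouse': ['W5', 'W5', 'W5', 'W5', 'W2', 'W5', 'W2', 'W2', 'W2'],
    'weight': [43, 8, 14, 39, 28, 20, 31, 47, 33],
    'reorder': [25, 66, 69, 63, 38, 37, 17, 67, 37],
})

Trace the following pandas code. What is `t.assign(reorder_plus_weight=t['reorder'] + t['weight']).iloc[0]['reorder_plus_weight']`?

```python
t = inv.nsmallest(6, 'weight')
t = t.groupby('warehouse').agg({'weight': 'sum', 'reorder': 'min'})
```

109

take 6 rows with smallest weight:
  category warehouse  weight  reorder
1   garden        W5       8       66
2   garden        W5      14       69
5     food        W5      20       37
4   garden        W2      28       38
6     food        W2      31       17
8     food        W2      33       37
group by warehouse: sum(weight), min(reorder):
           weight  reorder
warehouse                 
W2             92       17
W5             42       37
add column reorder_plus_weight = t['reorder'] + t['weight']:
           weight  reorder  reorder_plus_weight
warehouse                                      
W2             92       17                  109
W5             42       37                   79
Then the value at position 0, column 'reorder_plus_weight': 109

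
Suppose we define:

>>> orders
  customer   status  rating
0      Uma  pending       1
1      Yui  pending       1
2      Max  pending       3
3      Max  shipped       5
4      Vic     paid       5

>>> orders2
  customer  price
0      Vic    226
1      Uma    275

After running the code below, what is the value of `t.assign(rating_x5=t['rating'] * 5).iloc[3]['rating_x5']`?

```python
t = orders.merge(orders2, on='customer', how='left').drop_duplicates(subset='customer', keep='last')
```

merge on 'customer' (how='left') → 5 rows:
  customer   status  rating  price
0      Uma  pending       1  275.0
1      Yui  pending       1    NaN
2      Max  pending       3    NaN
3      Max  shipped       5    NaN
4      Vic     paid       5  226.0
drop duplicate customer (keep=last):
  customer   status  rating  price
0      Uma  pending       1  275.0
1      Yui  pending       1    NaN
3      Max  shipped       5    NaN
4      Vic     paid       5  226.0
add column rating_x5 = t['rating'] * 5:
  customer   status  rating  price  rating_x5
0      Uma  pending       1  275.0          5
1      Yui  pending       1    NaN          5
3      Max  shipped       5    NaN         25
4      Vic     paid       5  226.0         25
value at position 3, column 'rating_x5' → 25

25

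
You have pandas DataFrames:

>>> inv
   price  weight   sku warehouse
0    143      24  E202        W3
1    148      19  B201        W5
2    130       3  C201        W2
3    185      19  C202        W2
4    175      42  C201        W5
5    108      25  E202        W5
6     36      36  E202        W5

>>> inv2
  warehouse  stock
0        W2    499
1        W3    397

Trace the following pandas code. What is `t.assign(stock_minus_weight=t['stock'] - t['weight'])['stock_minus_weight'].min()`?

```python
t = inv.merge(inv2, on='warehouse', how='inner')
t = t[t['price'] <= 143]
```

merge on 'warehouse' (how='inner') → 3 rows:
   price  weight   sku warehouse  stock
0    143      24  E202        W3    397
1    130       3  C201        W2    499
2    185      19  C202        W2    499
filter rows where price <= 143:
   price  weight   sku warehouse  stock
0    143      24  E202        W3    397
1    130       3  C201        W2    499
add column stock_minus_weight = t['stock'] - t['weight']:
   price  weight   sku warehouse  stock  stock_minus_weight
0    143      24  E202        W3    397                 373
1    130       3  C201        W2    499                 496
Hence 373.

373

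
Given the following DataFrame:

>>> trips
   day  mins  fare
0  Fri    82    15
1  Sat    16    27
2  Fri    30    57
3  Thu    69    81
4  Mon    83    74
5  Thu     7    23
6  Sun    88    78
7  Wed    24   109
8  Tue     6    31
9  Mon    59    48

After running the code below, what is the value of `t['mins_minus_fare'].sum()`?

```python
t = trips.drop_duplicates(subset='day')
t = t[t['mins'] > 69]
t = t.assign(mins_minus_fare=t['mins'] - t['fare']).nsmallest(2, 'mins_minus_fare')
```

drop duplicate day (keep=first):
   day  mins  fare
0  Fri    82    15
1  Sat    16    27
3  Thu    69    81
4  Mon    83    74
6  Sun    88    78
7  Wed    24   109
8  Tue     6    31
filter rows where mins > 69:
   day  mins  fare
0  Fri    82    15
4  Mon    83    74
6  Sun    88    78
add column mins_minus_fare = t['mins'] - t['fare']:
   day  mins  fare  mins_minus_fare
0  Fri    82    15               67
4  Mon    83    74                9
6  Sun    88    78               10
take 2 rows with smallest mins_minus_fare:
   day  mins  fare  mins_minus_fare
4  Mon    83    74                9
6  Sun    88    78               10
Then the sum of column 'mins_minus_fare': 19

19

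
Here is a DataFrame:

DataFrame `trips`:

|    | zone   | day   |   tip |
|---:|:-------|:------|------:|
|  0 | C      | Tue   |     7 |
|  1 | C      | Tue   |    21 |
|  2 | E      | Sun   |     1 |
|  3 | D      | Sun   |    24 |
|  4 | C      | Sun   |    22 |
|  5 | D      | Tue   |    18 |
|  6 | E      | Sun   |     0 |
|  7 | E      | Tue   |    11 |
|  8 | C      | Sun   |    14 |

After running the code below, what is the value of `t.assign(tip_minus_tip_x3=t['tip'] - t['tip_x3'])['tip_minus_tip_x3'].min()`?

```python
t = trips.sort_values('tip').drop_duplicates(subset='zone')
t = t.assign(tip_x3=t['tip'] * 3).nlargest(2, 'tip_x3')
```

sort by tip:
  zone  day  tip
6    E  Sun    0
2    E  Sun    1
0    C  Tue    7
7    E  Tue   11
8    C  Sun   14
5    D  Tue   18
1    C  Tue   21
4    C  Sun   22
3    D  Sun   24
drop duplicate zone (keep=first):
  zone  day  tip
6    E  Sun    0
0    C  Tue    7
5    D  Tue   18
add column tip_x3 = t['tip'] * 3:
  zone  day  tip  tip_x3
6    E  Sun    0       0
0    C  Tue    7      21
5    D  Tue   18      54
take 2 rows with largest tip_x3:
  zone  day  tip  tip_x3
5    D  Tue   18      54
0    C  Tue    7      21
add column tip_minus_tip_x3 = t['tip'] - t['tip_x3']:
  zone  day  tip  tip_x3  tip_minus_tip_x3
5    D  Tue   18      54               -36
0    C  Tue    7      21               -14
min of column 'tip_minus_tip_x3' → -36

-36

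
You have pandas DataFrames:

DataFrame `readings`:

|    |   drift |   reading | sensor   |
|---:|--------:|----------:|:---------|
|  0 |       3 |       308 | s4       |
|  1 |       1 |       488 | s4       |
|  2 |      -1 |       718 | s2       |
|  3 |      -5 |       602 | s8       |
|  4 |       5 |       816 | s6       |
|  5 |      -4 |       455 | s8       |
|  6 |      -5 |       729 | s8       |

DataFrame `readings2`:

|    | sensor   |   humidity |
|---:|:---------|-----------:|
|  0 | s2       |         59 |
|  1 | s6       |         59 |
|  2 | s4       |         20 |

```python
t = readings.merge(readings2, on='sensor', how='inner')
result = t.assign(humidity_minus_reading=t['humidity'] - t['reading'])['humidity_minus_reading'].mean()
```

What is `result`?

-543.0

merge on 'sensor' (how='inner') → 4 rows:
   drift  reading sensor  humidity
0      3      308     s4        20
1      1      488     s4        20
2     -1      718     s2        59
3      5      816     s6        59
add column humidity_minus_reading = t['humidity'] - t['reading']:
   drift  reading sensor  humidity  humidity_minus_reading
0      3      308     s4        20                    -288
1      1      488     s4        20                    -468
2     -1      718     s2        59                    -659
3      5      816     s6        59                    -757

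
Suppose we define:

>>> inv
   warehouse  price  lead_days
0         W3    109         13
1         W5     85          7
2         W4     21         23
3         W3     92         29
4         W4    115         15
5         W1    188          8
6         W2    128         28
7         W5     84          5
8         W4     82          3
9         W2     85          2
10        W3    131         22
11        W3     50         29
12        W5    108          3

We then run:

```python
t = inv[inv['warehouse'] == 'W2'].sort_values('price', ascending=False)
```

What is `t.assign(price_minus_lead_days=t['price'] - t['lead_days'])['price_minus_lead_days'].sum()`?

filter rows where warehouse == 'W2':
  warehouse  price  lead_days
6        W2    128         28
9        W2     85          2
sort by price descending:
  warehouse  price  lead_days
6        W2    128         28
9        W2     85          2
add column price_minus_lead_days = t['price'] - t['lead_days']:
  warehouse  price  lead_days  price_minus_lead_days
6        W2    128         28                    100
9        W2     85          2                     83
Finally, sum of column 'price_minus_lead_days' = 183.

183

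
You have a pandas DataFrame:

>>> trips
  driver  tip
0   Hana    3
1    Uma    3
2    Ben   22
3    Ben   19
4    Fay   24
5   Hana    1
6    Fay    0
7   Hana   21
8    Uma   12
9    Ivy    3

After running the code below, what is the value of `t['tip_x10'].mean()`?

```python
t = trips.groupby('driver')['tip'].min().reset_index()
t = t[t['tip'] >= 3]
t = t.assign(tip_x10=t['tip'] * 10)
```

83.3333333333

group by driver, min of tip:
driver
Ben     19
Fay      0
Hana     1
Ivy      3
Uma      3
Name: tip, dtype: int64
reset_index():
  driver  tip
0    Ben   19
1    Fay    0
2   Hana    1
3    Ivy    3
4    Uma    3
filter rows where tip >= 3:
  driver  tip
0    Ben   19
3    Ivy    3
4    Uma    3
add column tip_x10 = t['tip'] * 10:
  driver  tip  tip_x10
0    Ben   19      190
3    Ivy    3       30
4    Uma    3       30
Finally, mean of column 'tip_x10' = 83.3333333333.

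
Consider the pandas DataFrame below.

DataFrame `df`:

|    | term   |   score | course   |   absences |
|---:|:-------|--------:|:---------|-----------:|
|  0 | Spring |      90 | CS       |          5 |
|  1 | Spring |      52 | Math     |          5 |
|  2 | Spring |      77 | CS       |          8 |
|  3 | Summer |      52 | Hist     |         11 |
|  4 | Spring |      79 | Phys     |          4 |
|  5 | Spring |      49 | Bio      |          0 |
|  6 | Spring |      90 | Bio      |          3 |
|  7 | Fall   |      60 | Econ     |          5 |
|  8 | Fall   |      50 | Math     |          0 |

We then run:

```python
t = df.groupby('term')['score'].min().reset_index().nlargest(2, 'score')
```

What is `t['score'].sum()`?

102

group by term, min of score:
term
Fall      50
Spring    49
Summer    52
Name: score, dtype: int64
reset_index():
     term  score
0    Fall     50
1  Spring     49
2  Summer     52
take 2 rows with largest score:
     term  score
2  Summer     52
0    Fall     50
sum of column 'score' → 102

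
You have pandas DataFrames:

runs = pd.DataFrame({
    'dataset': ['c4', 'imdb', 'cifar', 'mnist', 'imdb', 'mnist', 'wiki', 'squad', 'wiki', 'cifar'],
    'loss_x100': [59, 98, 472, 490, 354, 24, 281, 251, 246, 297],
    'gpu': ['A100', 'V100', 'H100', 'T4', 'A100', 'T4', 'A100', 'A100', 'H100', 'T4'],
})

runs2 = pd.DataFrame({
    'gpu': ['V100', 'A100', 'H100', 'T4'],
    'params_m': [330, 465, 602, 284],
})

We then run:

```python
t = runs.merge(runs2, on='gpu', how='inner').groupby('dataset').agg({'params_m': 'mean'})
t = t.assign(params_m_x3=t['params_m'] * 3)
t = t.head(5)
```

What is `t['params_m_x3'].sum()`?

6163.5

merge on 'gpu' (how='inner') → 10 rows:
  dataset  loss_x100   gpu  params_m
0      c4         59  A100       465
1    imdb         98  V100       330
2   cifar        472  H100       602
3   mnist        490    T4       284
4    imdb        354  A100       465
5   mnist         24    T4       284
6    wiki        281  A100       465
7   squad        251  A100       465
8    wiki        246  H100       602
9   cifar        297    T4       284
group by dataset, mean of params_m:
         params_m
dataset          
c4          465.0
cifar       443.0
imdb        397.5
mnist       284.0
squad       465.0
wiki        533.5
add column params_m_x3 = t['params_m'] * 3:
         params_m  params_m_x3
dataset                       
c4          465.0       1395.0
cifar       443.0       1329.0
imdb        397.5       1192.5
mnist       284.0        852.0
squad       465.0       1395.0
wiki        533.5       1600.5
take first 5 rows:
         params_m  params_m_x3
dataset                       
c4          465.0       1395.0
cifar       443.0       1329.0
imdb        397.5       1192.5
mnist       284.0        852.0
squad       465.0       1395.0
The sum of column 'params_m_x3' is 6163.5.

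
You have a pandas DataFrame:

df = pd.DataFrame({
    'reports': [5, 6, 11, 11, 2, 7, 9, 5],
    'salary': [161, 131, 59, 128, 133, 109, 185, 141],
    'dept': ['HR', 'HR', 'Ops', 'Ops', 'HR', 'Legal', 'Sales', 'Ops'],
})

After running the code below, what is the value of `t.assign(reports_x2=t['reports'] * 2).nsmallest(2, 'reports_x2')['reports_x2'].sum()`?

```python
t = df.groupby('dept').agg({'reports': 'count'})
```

4

group by dept, count of reports:
       reports
dept          
HR           3
Legal        1
Ops          3
Sales        1
add column reports_x2 = t['reports'] * 2:
       reports  reports_x2
dept                      
HR           3           6
Legal        1           2
Ops          3           6
Sales        1           2
take 2 rows with smallest reports_x2:
       reports  reports_x2
dept                      
Legal        1           2
Sales        1           2
Finally, sum of column 'reports_x2' = 4.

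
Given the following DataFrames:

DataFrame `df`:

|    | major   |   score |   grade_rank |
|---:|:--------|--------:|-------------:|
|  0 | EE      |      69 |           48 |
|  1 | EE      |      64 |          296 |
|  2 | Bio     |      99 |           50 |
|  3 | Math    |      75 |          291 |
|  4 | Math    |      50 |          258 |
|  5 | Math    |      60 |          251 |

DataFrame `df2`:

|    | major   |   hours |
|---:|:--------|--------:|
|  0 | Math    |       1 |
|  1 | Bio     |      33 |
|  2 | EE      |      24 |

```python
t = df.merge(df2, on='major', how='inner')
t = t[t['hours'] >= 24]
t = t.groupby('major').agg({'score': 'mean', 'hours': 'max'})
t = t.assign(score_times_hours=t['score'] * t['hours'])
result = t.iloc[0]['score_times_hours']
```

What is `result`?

3267.0

merge on 'major' (how='inner') → 6 rows:
  major  score  grade_rank  hours
0    EE     69          48     24
1    EE     64         296     24
2   Bio     99          50     33
3  Math     75         291      1
4  Math     50         258      1
5  Math     60         251      1
filter rows where hours >= 24:
  major  score  grade_rank  hours
0    EE     69          48     24
1    EE     64         296     24
2   Bio     99          50     33
group by major: mean(score), max(hours):
       score  hours
major              
Bio     99.0     33
EE      66.5     24
add column score_times_hours = t['score'] * t['hours']:
       score  hours  score_times_hours
major                                 
Bio     99.0     33             3267.0
EE      66.5     24             1596.0
The value at position 0, column 'score_times_hours' is 3267.0.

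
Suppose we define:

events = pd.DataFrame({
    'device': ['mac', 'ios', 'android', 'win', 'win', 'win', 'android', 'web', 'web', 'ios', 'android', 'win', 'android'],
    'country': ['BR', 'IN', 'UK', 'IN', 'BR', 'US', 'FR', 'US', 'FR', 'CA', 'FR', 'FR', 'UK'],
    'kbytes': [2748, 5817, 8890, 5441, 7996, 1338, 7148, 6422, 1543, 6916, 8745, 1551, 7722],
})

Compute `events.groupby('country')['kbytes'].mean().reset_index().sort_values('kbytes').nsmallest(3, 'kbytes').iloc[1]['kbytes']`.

group by country, mean of kbytes:
country
BR    5372.00
CA    6916.00
FR    4746.75
IN    5629.00
UK    8306.00
US    3880.00
Name: kbytes, dtype: float64
reset_index():
  country   kbytes
0      BR  5372.00
1      CA  6916.00
2      FR  4746.75
3      IN  5629.00
4      UK  8306.00
5      US  3880.00
sort by kbytes:
  country   kbytes
5      US  3880.00
2      FR  4746.75
0      BR  5372.00
3      IN  5629.00
1      CA  6916.00
4      UK  8306.00
take 3 rows with smallest kbytes:
  country   kbytes
5      US  3880.00
2      FR  4746.75
0      BR  5372.00

4746.75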